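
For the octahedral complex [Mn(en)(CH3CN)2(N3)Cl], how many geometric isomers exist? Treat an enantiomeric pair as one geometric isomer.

4

The six octahedral sites form three mutually perpendicular trans pairs.
Each en is bidentate and must span two cis positions.
Working through the distinct placements yields 4 geometric isomers: CH3CN trans; CH3CN cis (3 arrangements, 2 chiral).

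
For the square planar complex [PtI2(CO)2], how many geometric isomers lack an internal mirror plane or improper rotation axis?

0

In a square planar complex each vertex has one trans partner and two cis neighbours.
Systematic placement gives 2 geometric isomers: I cis; I trans.
Each arrangement has an internal mirror plane or centre of symmetry, so none is chiral.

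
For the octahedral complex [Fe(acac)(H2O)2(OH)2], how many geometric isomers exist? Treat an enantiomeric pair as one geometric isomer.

In an octahedral complex each vertex has one trans partner and four cis neighbours.
Each acac is bidentate and must span two cis positions.
Working through the distinct placements yields 3 geometric isomers: H2O trans, OH cis; H2O cis, OH cis (chiral); H2O cis, OH trans.

3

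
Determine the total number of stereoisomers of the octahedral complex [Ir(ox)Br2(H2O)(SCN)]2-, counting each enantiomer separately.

In an octahedral complex each vertex has one trans partner and four cis neighbours.
Each ox is bidentate and must span two cis positions.
There are 4 geometric isomers: Br trans; Br cis (3 arrangements, 2 chiral).
Of these, 2 lack any improper symmetry element and so occur as enantiomeric pairs, giving 4 + 2 = 6 stereoisomers in total.

6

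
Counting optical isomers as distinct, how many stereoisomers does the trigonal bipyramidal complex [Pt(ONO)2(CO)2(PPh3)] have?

A trigonal bipyramid has two axial and three equatorial sites, which are chemically inequivalent.
Placing the ligands in turn and identifying arrangements related by rotation or reflection leaves 5 distinct geometric isomers.
One of these lacks any improper symmetry element and so occurs as an enantiomeric pair, giving 5 + 1 = 6 stereoisomers in total.

6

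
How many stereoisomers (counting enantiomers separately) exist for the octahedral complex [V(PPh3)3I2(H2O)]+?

The six octahedral sites form three mutually perpendicular trans pairs.
Systematic placement gives 3 geometric isomers: PPh3 mer, I cis; PPh3 mer, I trans; PPh3 fac, I cis.
Each arrangement has an internal mirror plane or centre of symmetry, so none is chiral.

3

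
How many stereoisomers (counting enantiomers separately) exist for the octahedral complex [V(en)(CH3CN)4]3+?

Each en is bidentate and must span two cis positions.
Only one geometric arrangement is possible.

1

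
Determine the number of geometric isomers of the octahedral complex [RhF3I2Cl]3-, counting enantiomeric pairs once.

In an octahedral complex each vertex has one trans partner and four cis neighbours.
Working through the distinct placements yields 3 geometric isomers: F mer, I trans; F fac, I cis; F mer, I cis.

3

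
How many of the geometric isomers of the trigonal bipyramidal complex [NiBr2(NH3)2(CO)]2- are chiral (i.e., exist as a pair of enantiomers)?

1

A trigonal bipyramid has two axial and three equatorial sites, which are chemically inequivalent.
Systematic enumeration (placing each ligand type in turn and discarding arrangements equivalent by rotation or reflection) gives 5 geometric isomers.
One of these lacks any improper symmetry element and so occurs as an enantiomeric pair, giving 5 + 1 = 6 stereoisomers in total.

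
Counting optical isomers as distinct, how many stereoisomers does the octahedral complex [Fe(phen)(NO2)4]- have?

1

Each phen is bidentate and must span two cis positions.
Only one geometric arrangement is possible.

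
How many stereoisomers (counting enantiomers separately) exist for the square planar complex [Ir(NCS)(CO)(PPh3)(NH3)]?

In a square planar complex each vertex has one trans partner and two cis neighbours.
Working through the distinct placements yields 3 geometric isomers: (CO/NH3 trans, NCS/PPh3 trans); (CO/PPh3 trans, NCS/NH3 trans); (CO/NCS trans, NH3/PPh3 trans).
Each arrangement has an internal mirror plane or centre of symmetry, so none is chiral.

3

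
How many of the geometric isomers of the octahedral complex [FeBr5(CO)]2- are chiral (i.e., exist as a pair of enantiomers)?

An octahedron has six vertices in three trans pairs; every non-trans pair is cis.
Only one geometric arrangement is possible.

0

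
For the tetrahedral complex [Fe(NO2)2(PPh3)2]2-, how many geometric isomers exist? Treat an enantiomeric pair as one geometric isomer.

All four vertices of a tetrahedron are equivalent and mutually adjacent, so cis/trans isomerism cannot arise.
Only one geometric arrangement is possible.

1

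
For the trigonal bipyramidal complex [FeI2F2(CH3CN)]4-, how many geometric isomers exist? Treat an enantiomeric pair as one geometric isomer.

In a trigonal bipyramid the two axial positions differ from the three equatorial ones.
Placing the ligands in turn and identifying arrangements related by rotation or reflection leaves 5 distinct geometric isomers.

5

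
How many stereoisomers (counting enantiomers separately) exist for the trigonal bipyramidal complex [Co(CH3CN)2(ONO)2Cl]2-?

6

Exhaustive case analysis gives 5 geometric isomers.
One of these lacks any improper symmetry element and so occurs as an enantiomeric pair, giving 5 + 1 = 6 stereoisomers in total.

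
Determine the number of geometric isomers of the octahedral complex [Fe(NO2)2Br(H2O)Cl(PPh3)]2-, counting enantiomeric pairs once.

In an octahedral complex each vertex has one trans partner and four cis neighbours.
Exhaustive case analysis gives 9 geometric isomers.

9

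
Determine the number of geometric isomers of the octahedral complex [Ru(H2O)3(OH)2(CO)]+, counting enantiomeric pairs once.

3

An octahedron has six vertices in three trans pairs; every non-trans pair is cis.
Systematic placement gives 3 geometric isomers: H2O mer, OH trans; H2O fac, OH cis; H2O mer, OH cis.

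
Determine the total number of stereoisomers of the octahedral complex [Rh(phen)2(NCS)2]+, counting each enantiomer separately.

3

Each phen is bidentate and must span two cis positions.
There are 2 geometric isomers: NCS trans; NCS cis (chiral).
One of these lacks any improper symmetry element and so occurs as an enantiomeric pair, giving 2 + 1 = 3 stereoisomers in total.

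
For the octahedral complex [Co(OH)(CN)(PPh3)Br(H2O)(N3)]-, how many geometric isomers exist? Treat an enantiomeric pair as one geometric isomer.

15

The six octahedral sites form three mutually perpendicular trans pairs.
Systematic enumeration (placing each ligand type in turn and discarding arrangements equivalent by rotation or reflection) gives 15 geometric isomers.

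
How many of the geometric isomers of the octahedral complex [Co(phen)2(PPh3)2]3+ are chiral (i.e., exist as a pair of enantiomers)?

1

Each phen is bidentate and must span two cis positions.
There are 2 geometric isomers: PPh3 trans; PPh3 cis (chiral).
One of these lacks any improper symmetry element and so occurs as an enantiomeric pair, giving 2 + 1 = 3 stereoisomers in total.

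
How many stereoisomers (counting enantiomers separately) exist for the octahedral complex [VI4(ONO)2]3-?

In an octahedral complex each vertex has one trans partner and four cis neighbours.
Working through the distinct placements yields 2 geometric isomers: ONO trans; ONO cis.
Each arrangement has an internal mirror plane or centre of symmetry, so none is chiral.

2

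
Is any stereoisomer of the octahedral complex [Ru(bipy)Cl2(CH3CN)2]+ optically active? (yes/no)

yes

In an octahedral complex each vertex has one trans partner and four cis neighbours.
Each bipy is bidentate and must span two cis positions.
Working through the distinct placements yields 3 geometric isomers: Cl cis, CH3CN trans; Cl cis, CH3CN cis (chiral); Cl trans, CH3CN cis.
One of these lacks any improper symmetry element and so occurs as an enantiomeric pair, giving 3 + 1 = 4 stereoisomers in total.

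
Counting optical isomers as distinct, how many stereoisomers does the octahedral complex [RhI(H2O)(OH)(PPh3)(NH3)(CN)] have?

Placing the ligands in turn and identifying arrangements related by rotation or reflection leaves 15 distinct geometric isomers.
Of these, 15 lack any improper symmetry element and so occur as enantiomeric pairs, giving 15 + 15 = 30 stereoisomers in total.

30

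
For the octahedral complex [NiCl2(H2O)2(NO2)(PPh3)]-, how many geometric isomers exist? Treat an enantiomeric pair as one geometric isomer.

The six octahedral sites form three mutually perpendicular trans pairs.
There are 6 geometric isomers: Cl trans, H2O trans; Cl trans, H2O cis; Cl cis, H2O cis (3 arrangements, 2 chiral); Cl cis, H2O trans.

6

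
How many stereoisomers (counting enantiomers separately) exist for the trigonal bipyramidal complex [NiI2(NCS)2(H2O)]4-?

6

In a trigonal bipyramid the two axial positions differ from the three equatorial ones.
Exhaustive case analysis gives 5 geometric isomers.
One of these lacks any improper symmetry element and so occurs as an enantiomeric pair, giving 5 + 1 = 6 stereoisomers in total.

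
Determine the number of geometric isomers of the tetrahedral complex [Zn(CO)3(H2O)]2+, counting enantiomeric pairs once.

1

All four vertices of a tetrahedron are equivalent and mutually adjacent, so cis/trans isomerism cannot arise.
Only one geometric arrangement is possible.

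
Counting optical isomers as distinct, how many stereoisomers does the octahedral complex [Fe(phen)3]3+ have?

An octahedron has six vertices in three trans pairs; every non-trans pair is cis.
Each phen is bidentate and must span two cis positions.
Only one geometric arrangement is possible; it has no improper symmetry element, so it exists as a pair of enantiomers (2 stereoisomers).

2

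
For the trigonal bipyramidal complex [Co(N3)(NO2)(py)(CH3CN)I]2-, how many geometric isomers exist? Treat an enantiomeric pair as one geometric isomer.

A trigonal bipyramid has two axial and three equatorial sites, which are chemically inequivalent.
Systematic enumeration (placing each ligand type in turn and discarding arrangements equivalent by rotation or reflection) gives 10 geometric isomers.

10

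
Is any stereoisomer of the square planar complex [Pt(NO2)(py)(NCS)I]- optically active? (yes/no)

no

A square has two trans pairs of vertices; adjacent vertices are cis.
The distinct arrangements are (3 in all): (I/NO2 trans, NCS/py trans); (I/py trans, NCS/NO2 trans); (I/NCS trans, NO2/py trans).
Each arrangement has an internal mirror plane or centre of symmetry, so none is chiral.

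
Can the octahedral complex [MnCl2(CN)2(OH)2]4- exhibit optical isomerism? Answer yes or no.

yes

The distinct arrangements are (5 in all): Cl trans, CN trans, OH trans; Cl cis, CN trans, OH cis; Cl cis, CN cis, OH trans; Cl cis, CN cis, OH cis (chiral); Cl trans, CN cis, OH cis.
One of these lacks any improper symmetry element and so occurs as an enantiomeric pair, giving 5 + 1 = 6 stereoisomers in total.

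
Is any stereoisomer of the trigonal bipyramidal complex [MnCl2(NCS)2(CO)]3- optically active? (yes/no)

A trigonal bipyramid has two axial and three equatorial sites, which are chemically inequivalent.
Exhaustive case analysis gives 5 geometric isomers.
One of these lacks any improper symmetry element and so occurs as an enantiomeric pair, giving 5 + 1 = 6 stereoisomers in total.

yes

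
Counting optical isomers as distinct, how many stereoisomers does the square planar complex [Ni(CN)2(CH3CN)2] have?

The distinct arrangements are (2 in all): CN cis; CN trans.
Each arrangement has an internal mirror plane or centre of symmetry, so none is chiral.

2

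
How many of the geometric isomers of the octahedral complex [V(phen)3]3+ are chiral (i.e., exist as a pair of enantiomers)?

1

Each phen is bidentate and must span two cis positions.
Only one geometric arrangement is possible; it has no improper symmetry element, so it exists as a pair of enantiomers (2 stereoisomers).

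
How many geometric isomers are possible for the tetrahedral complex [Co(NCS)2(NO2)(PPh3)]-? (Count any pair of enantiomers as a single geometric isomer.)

All four vertices of a tetrahedron are equivalent and mutually adjacent, so cis/trans isomerism cannot arise.
Only one geometric arrangement is possible.

1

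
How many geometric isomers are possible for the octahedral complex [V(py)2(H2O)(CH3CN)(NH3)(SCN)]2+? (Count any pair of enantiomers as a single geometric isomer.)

Placing the ligands in turn and identifying arrangements related by rotation or reflection leaves 9 distinct geometric isomers.

9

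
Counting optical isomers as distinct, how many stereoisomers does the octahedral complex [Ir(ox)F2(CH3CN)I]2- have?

6

Each ox is bidentate and must span two cis positions.
The distinct arrangements are (4 in all): F cis (3 arrangements, 2 chiral); F trans.
Of these, 2 lack any improper symmetry element and so occur as enantiomeric pairs, giving 4 + 2 = 6 stereoisomers in total.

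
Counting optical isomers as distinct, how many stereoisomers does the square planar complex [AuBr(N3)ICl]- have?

Working through the distinct placements yields 3 geometric isomers: (Br/I trans, Cl/N3 trans); (Br/N3 trans, Cl/I trans); (Br/Cl trans, I/N3 trans).
Each arrangement has an internal mirror plane or centre of symmetry, so none is chiral.

3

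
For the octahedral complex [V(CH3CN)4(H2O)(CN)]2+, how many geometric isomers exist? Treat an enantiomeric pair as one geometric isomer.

An octahedron has six vertices in three trans pairs; every non-trans pair is cis.
The distinct arrangements are (2 in all): H2O and CN mutually trans; H2O and CN mutually cis.

2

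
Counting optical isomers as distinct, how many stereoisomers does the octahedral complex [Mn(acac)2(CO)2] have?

3

An octahedron has six vertices in three trans pairs; every non-trans pair is cis.
Each acac is bidentate and must span two cis positions.
Working through the distinct placements yields 2 geometric isomers: CO trans; CO cis (chiral).
One of these lacks any improper symmetry element and so occurs as an enantiomeric pair, giving 2 + 1 = 3 stereoisomers in total.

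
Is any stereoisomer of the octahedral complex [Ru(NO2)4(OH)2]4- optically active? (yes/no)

There are 2 geometric isomers: OH trans; OH cis.
Each arrangement has an internal mirror plane or centre of symmetry, so none is chiral.

no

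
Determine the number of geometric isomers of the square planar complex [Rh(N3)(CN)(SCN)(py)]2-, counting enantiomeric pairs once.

3

A square has two trans pairs of vertices; adjacent vertices are cis.
Working through the distinct placements yields 3 geometric isomers: (CN/SCN trans, N3/py trans); (CN/py trans, N3/SCN trans); (CN/N3 trans, SCN/py trans).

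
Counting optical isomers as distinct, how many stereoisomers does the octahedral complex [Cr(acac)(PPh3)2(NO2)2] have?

In an octahedral complex each vertex has one trans partner and four cis neighbours.
Each acac is bidentate and must span two cis positions.
There are 3 geometric isomers: PPh3 cis, NO2 trans; PPh3 cis, NO2 cis (chiral); PPh3 trans, NO2 cis.
One of these lacks any improper symmetry element and so occurs as an enantiomeric pair, giving 3 + 1 = 4 stereoisomers in total.

4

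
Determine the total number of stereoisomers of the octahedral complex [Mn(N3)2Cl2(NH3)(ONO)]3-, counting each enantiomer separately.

8

Working through the distinct placements yields 6 geometric isomers: N3 trans, Cl trans; N3 cis, Cl trans; N3 cis, Cl cis (3 arrangements, 2 chiral); N3 trans, Cl cis.
Of these, 2 lack any improper symmetry element and so occur as enantiomeric pairs, giving 6 + 2 = 8 stereoisomers in total.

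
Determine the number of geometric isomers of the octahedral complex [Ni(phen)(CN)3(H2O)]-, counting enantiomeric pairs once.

2

In an octahedral complex each vertex has one trans partner and four cis neighbours.
Each phen is bidentate and must span two cis positions.
The distinct arrangements are (2 in all): CN mer; CN fac.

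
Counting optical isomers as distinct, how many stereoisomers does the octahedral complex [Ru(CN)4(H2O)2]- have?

2

The six octahedral sites form three mutually perpendicular trans pairs.
Working through the distinct placements yields 2 geometric isomers: H2O trans; H2O cis.
Each arrangement has an internal mirror plane or centre of symmetry, so none is chiral.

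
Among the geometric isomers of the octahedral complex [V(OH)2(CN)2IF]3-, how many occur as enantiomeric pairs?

An octahedron has six vertices in three trans pairs; every non-trans pair is cis.
The distinct arrangements are (6 in all): OH trans, CN trans; OH cis, CN trans; OH trans, CN cis; OH cis, CN cis (3 arrangements, 2 chiral).
Of these, 2 lack any improper symmetry element and so occur as enantiomeric pairs, giving 6 + 2 = 8 stereoisomers in total.

2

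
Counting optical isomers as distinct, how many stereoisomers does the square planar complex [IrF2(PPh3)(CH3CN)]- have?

2

The distinct arrangements are (2 in all): F cis; F trans.
Each arrangement has an internal mirror plane or centre of symmetry, so none is chiral.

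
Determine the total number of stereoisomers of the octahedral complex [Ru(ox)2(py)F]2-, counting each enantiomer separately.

3

The six octahedral sites form three mutually perpendicular trans pairs.
Each ox is bidentate and must span two cis positions.
There are 2 geometric isomers: py and F mutually cis (chiral); py and F mutually trans.
One of these lacks any improper symmetry element and so occurs as an enantiomeric pair, giving 2 + 1 = 3 stereoisomers in total.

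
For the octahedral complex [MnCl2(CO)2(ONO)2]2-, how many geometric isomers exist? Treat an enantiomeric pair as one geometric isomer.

5

The six octahedral sites form three mutually perpendicular trans pairs.
There are 5 geometric isomers: Cl trans, CO trans, ONO trans; Cl cis, CO trans, ONO cis; Cl cis, CO cis, ONO trans; Cl cis, CO cis, ONO cis (chiral); Cl trans, CO cis, ONO cis.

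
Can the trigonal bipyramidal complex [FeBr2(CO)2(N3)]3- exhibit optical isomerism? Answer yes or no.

Exhaustive case analysis gives 5 geometric isomers.
One of these lacks any improper symmetry element and so occurs as an enantiomeric pair, giving 5 + 1 = 6 stereoisomers in total.

yes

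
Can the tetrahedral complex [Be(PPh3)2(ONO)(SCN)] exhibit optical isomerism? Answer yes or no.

no

All four vertices of a tetrahedron are equivalent and mutually adjacent, so cis/trans isomerism cannot arise.
Only one geometric arrangement is possible.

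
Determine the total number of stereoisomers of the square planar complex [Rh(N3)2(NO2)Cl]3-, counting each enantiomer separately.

2

A square has two trans pairs of vertices; adjacent vertices are cis.
The distinct arrangements are (2 in all): N3 cis; N3 trans.
Each arrangement has an internal mirror plane or centre of symmetry, so none is chiral.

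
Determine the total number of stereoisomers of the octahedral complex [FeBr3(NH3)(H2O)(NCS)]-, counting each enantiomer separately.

5

There are 4 geometric isomers: Br mer (3 arrangements); Br fac (chiral).
One of these lacks any improper symmetry element and so occurs as an enantiomeric pair, giving 4 + 1 = 5 stereoisomers in total.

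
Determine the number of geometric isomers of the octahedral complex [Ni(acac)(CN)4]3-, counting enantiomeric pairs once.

The six octahedral sites form three mutually perpendicular trans pairs.
Each acac is bidentate and must span two cis positions.
Only one geometric arrangement is possible.

1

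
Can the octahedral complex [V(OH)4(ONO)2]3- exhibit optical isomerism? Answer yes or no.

An octahedron has six vertices in three trans pairs; every non-trans pair is cis.
Systematic placement gives 2 geometric isomers: ONO trans; ONO cis.
Each arrangement has an internal mirror plane or centre of symmetry, so none is chiral.

no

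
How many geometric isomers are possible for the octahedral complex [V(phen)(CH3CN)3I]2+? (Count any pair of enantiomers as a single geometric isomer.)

In an octahedral complex each vertex has one trans partner and four cis neighbours.
Each phen is bidentate and must span two cis positions.
Working through the distinct placements yields 2 geometric isomers: CH3CN mer; CH3CN fac.

2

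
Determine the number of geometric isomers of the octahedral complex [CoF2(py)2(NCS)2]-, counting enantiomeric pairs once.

An octahedron has six vertices in three trans pairs; every non-trans pair is cis.
Systematic placement gives 5 geometric isomers: F trans, py trans, NCS trans; F trans, py cis, NCS cis; F cis, py trans, NCS cis; F cis, py cis, NCS cis (chiral); F cis, py cis, NCS trans.

5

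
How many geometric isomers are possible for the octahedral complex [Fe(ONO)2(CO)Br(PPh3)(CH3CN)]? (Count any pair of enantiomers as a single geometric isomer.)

Systematic enumeration (placing each ligand type in turn and discarding arrangements equivalent by rotation or reflection) gives 9 geometric isomers.

9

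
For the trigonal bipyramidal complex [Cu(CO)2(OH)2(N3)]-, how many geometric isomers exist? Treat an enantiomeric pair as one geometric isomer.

In a trigonal bipyramid the two axial positions differ from the three equatorial ones.
Systematic enumeration (placing each ligand type in turn and discarding arrangements equivalent by rotation or reflection) gives 5 geometric isomers.

5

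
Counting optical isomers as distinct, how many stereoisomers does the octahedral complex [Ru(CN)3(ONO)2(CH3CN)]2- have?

The six octahedral sites form three mutually perpendicular trans pairs.
The distinct arrangements are (3 in all): CN mer, ONO trans; CN fac, ONO cis; CN mer, ONO cis.
Each arrangement has an internal mirror plane or centre of symmetry, so none is chiral.

3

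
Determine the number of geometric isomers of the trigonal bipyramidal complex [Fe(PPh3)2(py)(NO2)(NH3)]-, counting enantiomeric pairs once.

A trigonal bipyramid has two axial and three equatorial sites, which are chemically inequivalent.
Systematic enumeration (placing each ligand type in turn and discarding arrangements equivalent by rotation or reflection) gives 7 geometric isomers.

7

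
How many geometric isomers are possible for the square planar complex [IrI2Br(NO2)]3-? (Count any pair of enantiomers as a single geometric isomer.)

2

In a square planar complex each vertex has one trans partner and two cis neighbours.
There are 2 geometric isomers: I cis; I trans.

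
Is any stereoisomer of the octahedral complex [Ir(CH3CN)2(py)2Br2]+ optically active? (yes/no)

The six octahedral sites form three mutually perpendicular trans pairs.
Working through the distinct placements yields 5 geometric isomers: CH3CN trans, py trans, Br trans; CH3CN cis, py cis, Br trans; CH3CN cis, py trans, Br cis; CH3CN cis, py cis, Br cis (chiral); CH3CN trans, py cis, Br cis.
One of these lacks any improper symmetry element and so occurs as an enantiomeric pair, giving 5 + 1 = 6 stereoisomers in total.

yes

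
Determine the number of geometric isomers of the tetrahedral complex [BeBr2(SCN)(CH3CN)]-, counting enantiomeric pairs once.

In a tetrahedral complex all four positions are equivalent and every pair of ligands is adjacent — there is no cis/trans distinction.
Only one geometric arrangement is possible.

1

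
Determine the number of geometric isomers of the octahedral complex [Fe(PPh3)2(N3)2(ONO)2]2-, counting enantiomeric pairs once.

Working through the distinct placements yields 5 geometric isomers: PPh3 trans, N3 trans, ONO trans; PPh3 cis, N3 trans, ONO cis; PPh3 trans, N3 cis, ONO cis; PPh3 cis, N3 cis, ONO cis (chiral); PPh3 cis, N3 cis, ONO trans.

5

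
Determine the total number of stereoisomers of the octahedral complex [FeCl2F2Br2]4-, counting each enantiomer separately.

6

In an octahedral complex each vertex has one trans partner and four cis neighbours.
Systematic placement gives 5 geometric isomers: Cl trans, F trans, Br trans; Cl cis, F cis, Br trans; Cl cis, F trans, Br cis; Cl cis, F cis, Br cis (chiral); Cl trans, F cis, Br cis.
One of these lacks any improper symmetry element and so occurs as an enantiomeric pair, giving 5 + 1 = 6 stereoisomers in total.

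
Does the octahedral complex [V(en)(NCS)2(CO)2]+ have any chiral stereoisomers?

The six octahedral sites form three mutually perpendicular trans pairs.
Each en is bidentate and must span two cis positions.
Systematic placement gives 3 geometric isomers: NCS cis, CO trans; NCS cis, CO cis (chiral); NCS trans, CO cis.
One of these lacks any improper symmetry element and so occurs as an enantiomeric pair, giving 3 + 1 = 4 stereoisomers in total.

yes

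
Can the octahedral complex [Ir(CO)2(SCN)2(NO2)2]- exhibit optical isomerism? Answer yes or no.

In an octahedral complex each vertex has one trans partner and four cis neighbours.
Systematic placement gives 5 geometric isomers: CO trans, SCN trans, NO2 trans; CO trans, SCN cis, NO2 cis; CO cis, SCN trans, NO2 cis; CO cis, SCN cis, NO2 cis (chiral); CO cis, SCN cis, NO2 trans.
One of these lacks any improper symmetry element and so occurs as an enantiomeric pair, giving 5 + 1 = 6 stereoisomers in total.

yes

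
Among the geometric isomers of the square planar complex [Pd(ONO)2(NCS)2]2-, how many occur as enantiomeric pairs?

In a square planar complex each vertex has one trans partner and two cis neighbours.
Working through the distinct placements yields 2 geometric isomers: ONO cis; ONO trans.
Each arrangement has an internal mirror plane or centre of symmetry, so none is chiral.

0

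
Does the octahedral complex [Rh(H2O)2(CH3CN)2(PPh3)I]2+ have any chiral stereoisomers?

yes

In an octahedral complex each vertex has one trans partner and four cis neighbours.
Systematic placement gives 6 geometric isomers: H2O trans, CH3CN trans; H2O cis, CH3CN trans; H2O cis, CH3CN cis (3 arrangements, 2 chiral); H2O trans, CH3CN cis.
Of these, 2 lack any improper symmetry element and so occur as enantiomeric pairs, giving 6 + 2 = 8 stereoisomers in total.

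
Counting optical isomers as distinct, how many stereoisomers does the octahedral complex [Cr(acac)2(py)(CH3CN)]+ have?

In an octahedral complex each vertex has one trans partner and four cis neighbours.
Each acac is bidentate and must span two cis positions.
Working through the distinct placements yields 2 geometric isomers: py and CH3CN mutually cis (chiral); py and CH3CN mutually trans.
One of these lacks any improper symmetry element and so occurs as an enantiomeric pair, giving 2 + 1 = 3 stereoisomers in total.

3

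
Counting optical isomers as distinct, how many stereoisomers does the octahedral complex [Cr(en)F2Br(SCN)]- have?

6

Each en is bidentate and must span two cis positions.
The distinct arrangements are (4 in all): F cis (3 arrangements, 2 chiral); F trans.
Of these, 2 lack any improper symmetry element and so occur as enantiomeric pairs, giving 4 + 2 = 6 stereoisomers in total.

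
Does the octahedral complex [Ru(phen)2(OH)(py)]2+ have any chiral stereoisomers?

An octahedron has six vertices in three trans pairs; every non-trans pair is cis.
Each phen is bidentate and must span two cis positions.
Working through the distinct placements yields 2 geometric isomers: OH and py mutually cis (chiral); OH and py mutually trans.
One of these lacks any improper symmetry element and so occurs as an enantiomeric pair, giving 2 + 1 = 3 stereoisomers in total.

yes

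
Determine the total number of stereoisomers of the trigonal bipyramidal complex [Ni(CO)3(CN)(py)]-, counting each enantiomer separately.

4

A trigonal bipyramid has two axial and three equatorial sites, which are chemically inequivalent.
There are 4 geometric isomers: CN axial, py equatorial; CN axial, py axial; CN equatorial, py equatorial; CN equatorial, py axial.
Each arrangement has an internal mirror plane or centre of symmetry, so none is chiral.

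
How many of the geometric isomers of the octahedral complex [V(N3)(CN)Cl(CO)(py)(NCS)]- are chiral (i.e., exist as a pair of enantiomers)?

In an octahedral complex each vertex has one trans partner and four cis neighbours.
Systematic enumeration (placing each ligand type in turn and discarding arrangements equivalent by rotation or reflection) gives 15 geometric isomers.
Of these, 15 lack any improper symmetry element and so occur as enantiomeric pairs, giving 15 + 15 = 30 stereoisomers in total.

15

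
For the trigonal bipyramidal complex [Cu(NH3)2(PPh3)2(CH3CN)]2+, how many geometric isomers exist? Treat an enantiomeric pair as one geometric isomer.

A trigonal bipyramid has two axial and three equatorial sites, which are chemically inequivalent.
Systematic enumeration (placing each ligand type in turn and discarding arrangements equivalent by rotation or reflection) gives 5 geometric isomers.

5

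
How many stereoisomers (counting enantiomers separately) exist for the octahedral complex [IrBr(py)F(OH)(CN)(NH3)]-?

30

Exhaustive case analysis gives 15 geometric isomers.
Of these, 15 lack any improper symmetry element and so occur as enantiomeric pairs, giving 15 + 15 = 30 stereoisomers in total.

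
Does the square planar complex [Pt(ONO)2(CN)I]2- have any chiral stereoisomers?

no

A square has two trans pairs of vertices; adjacent vertices are cis.
The distinct arrangements are (2 in all): ONO cis; ONO trans.
Each arrangement has an internal mirror plane or centre of symmetry, so none is chiral.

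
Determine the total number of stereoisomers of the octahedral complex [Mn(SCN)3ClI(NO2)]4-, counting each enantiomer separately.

5

An octahedron has six vertices in three trans pairs; every non-trans pair is cis.
There are 4 geometric isomers: SCN mer (3 arrangements); SCN fac (chiral).
One of these lacks any improper symmetry element and so occurs as an enantiomeric pair, giving 4 + 1 = 5 stereoisomers in total.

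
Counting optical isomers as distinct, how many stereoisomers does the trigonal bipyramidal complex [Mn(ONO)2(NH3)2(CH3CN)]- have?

A trigonal bipyramid has two axial and three equatorial sites, which are chemically inequivalent.
Systematic enumeration (placing each ligand type in turn and discarding arrangements equivalent by rotation or reflection) gives 5 geometric isomers.
One of these lacks any improper symmetry element and so occurs as an enantiomeric pair, giving 5 + 1 = 6 stereoisomers in total.

6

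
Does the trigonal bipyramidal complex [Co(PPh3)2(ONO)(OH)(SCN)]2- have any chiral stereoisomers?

yes

Systematic enumeration (placing each ligand type in turn and discarding arrangements equivalent by rotation or reflection) gives 7 geometric isomers.
Of these, 3 lack any improper symmetry element and so occur as enantiomeric pairs, giving 7 + 3 = 10 stereoisomers in total.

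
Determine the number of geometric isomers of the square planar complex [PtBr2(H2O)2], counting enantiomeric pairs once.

Systematic placement gives 2 geometric isomers: Br cis; Br trans.

2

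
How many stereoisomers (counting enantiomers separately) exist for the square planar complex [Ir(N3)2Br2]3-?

A square has two trans pairs of vertices; adjacent vertices are cis.
The distinct arrangements are (2 in all): N3 cis; N3 trans.
Each arrangement has an internal mirror plane or centre of symmetry, so none is chiral.

2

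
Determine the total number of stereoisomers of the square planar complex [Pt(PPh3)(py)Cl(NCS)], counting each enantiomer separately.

3

Systematic placement gives 3 geometric isomers: (Cl/PPh3 trans, NCS/py trans); (Cl/py trans, NCS/PPh3 trans); (Cl/NCS trans, PPh3/py trans).
Each arrangement has an internal mirror plane or centre of symmetry, so none is chiral.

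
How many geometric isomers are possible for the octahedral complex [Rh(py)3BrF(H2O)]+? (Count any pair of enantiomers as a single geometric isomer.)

In an octahedral complex each vertex has one trans partner and four cis neighbours.
Working through the distinct placements yields 4 geometric isomers: py mer (3 arrangements); py fac (chiral).

4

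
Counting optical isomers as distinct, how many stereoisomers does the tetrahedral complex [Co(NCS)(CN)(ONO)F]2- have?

2

Only one geometric arrangement is possible; it has no improper symmetry element, so it exists as a pair of enantiomers (2 stereoisomers).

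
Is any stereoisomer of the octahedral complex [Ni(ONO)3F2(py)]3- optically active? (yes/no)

no

The distinct arrangements are (3 in all): ONO mer, F trans; ONO fac, F cis; ONO mer, F cis.
Each arrangement has an internal mirror plane or centre of symmetry, so none is chiral.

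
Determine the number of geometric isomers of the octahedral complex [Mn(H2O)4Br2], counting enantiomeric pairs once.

2

Working through the distinct placements yields 2 geometric isomers: Br trans; Br cis.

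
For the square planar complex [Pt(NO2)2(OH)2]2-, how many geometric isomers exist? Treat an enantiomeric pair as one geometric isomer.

There are 2 geometric isomers: NO2 cis; NO2 trans.

2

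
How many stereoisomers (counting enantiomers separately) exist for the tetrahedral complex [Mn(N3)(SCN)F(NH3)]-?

2

In a tetrahedral complex all four positions are equivalent and every pair of ligands is adjacent — there is no cis/trans distinction.
Only one geometric arrangement is possible; it has no improper symmetry element, so it exists as a pair of enantiomers (2 stereoisomers).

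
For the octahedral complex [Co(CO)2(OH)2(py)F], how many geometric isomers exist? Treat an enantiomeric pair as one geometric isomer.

6

In an octahedral complex each vertex has one trans partner and four cis neighbours.
Systematic placement gives 6 geometric isomers: CO trans, OH cis; CO trans, OH trans; CO cis, OH cis (3 arrangements, 2 chiral); CO cis, OH trans.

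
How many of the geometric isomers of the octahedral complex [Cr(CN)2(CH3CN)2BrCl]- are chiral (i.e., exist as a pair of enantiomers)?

In an octahedral complex each vertex has one trans partner and four cis neighbours.
Systematic placement gives 6 geometric isomers: CN cis, CH3CN cis (3 arrangements, 2 chiral); CN trans, CH3CN cis; CN cis, CH3CN trans; CN trans, CH3CN trans.
Of these, 2 lack any improper symmetry element and so occur as enantiomeric pairs, giving 6 + 2 = 8 stereoisomers in total.

2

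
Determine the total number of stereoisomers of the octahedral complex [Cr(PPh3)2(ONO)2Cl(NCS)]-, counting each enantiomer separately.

Systematic placement gives 6 geometric isomers: PPh3 trans, ONO trans; PPh3 cis, ONO cis (3 arrangements, 2 chiral); PPh3 trans, ONO cis; PPh3 cis, ONO trans.
Of these, 2 lack any improper symmetry element and so occur as enantiomeric pairs, giving 6 + 2 = 8 stereoisomers in total.

8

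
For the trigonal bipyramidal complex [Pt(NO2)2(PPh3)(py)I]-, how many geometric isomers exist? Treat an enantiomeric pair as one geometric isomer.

A trigonal bipyramid has two axial and three equatorial sites, which are chemically inequivalent.
Systematic enumeration (placing each ligand type in turn and discarding arrangements equivalent by rotation or reflection) gives 7 geometric isomers.

7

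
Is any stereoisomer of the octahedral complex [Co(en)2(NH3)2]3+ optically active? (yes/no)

In an octahedral complex each vertex has one trans partner and four cis neighbours.
Each en is bidentate and must span two cis positions.
Working through the distinct placements yields 2 geometric isomers: NH3 trans; NH3 cis (chiral).
One of these lacks any improper symmetry element and so occurs as an enantiomeric pair, giving 2 + 1 = 3 stereoisomers in total.

yes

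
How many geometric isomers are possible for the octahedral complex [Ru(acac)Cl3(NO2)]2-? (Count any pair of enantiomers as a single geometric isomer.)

2

An octahedron has six vertices in three trans pairs; every non-trans pair is cis.
Each acac is bidentate and must span two cis positions.
Working through the distinct placements yields 2 geometric isomers: Cl mer; Cl fac.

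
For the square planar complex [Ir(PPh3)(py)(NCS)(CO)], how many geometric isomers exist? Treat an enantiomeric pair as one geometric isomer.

3

A square has two trans pairs of vertices; adjacent vertices are cis.
The distinct arrangements are (3 in all): (CO/PPh3 trans, NCS/py trans); (CO/py trans, NCS/PPh3 trans); (CO/NCS trans, PPh3/py trans).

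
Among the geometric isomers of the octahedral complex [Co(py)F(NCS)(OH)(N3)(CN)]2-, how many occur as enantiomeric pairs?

The six octahedral sites form three mutually perpendicular trans pairs.
Exhaustive case analysis gives 15 geometric isomers.
Of these, 15 lack any improper symmetry element and so occur as enantiomeric pairs, giving 15 + 15 = 30 stereoisomers in total.

15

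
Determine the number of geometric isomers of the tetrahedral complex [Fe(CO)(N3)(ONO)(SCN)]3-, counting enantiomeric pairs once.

In a tetrahedral complex all four positions are equivalent and every pair of ligands is adjacent — there is no cis/trans distinction.
Only one geometric arrangement is possible; it has no improper symmetry element, so it exists as a pair of enantiomers (2 stereoisomers).

1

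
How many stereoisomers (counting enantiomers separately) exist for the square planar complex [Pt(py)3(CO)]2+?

In a square planar complex each vertex has one trans partner and two cis neighbours.
Only one geometric arrangement is possible.

1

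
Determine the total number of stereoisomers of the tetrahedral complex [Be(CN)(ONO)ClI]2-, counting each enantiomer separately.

2

In a tetrahedral complex all four positions are equivalent and every pair of ligands is adjacent — there is no cis/trans distinction.
Only one geometric arrangement is possible; it has no improper symmetry element, so it exists as a pair of enantiomers (2 stereoisomers).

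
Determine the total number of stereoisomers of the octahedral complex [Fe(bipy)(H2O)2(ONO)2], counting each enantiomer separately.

4

Each bipy is bidentate and must span two cis positions.
Working through the distinct placements yields 3 geometric isomers: H2O trans, ONO cis; H2O cis, ONO cis (chiral); H2O cis, ONO trans.
One of these lacks any improper symmetry element and so occurs as an enantiomeric pair, giving 3 + 1 = 4 stereoisomers in total.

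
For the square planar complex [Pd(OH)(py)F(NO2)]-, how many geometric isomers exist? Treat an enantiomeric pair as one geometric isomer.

A square has two trans pairs of vertices; adjacent vertices are cis.
Systematic placement gives 3 geometric isomers: (F/OH trans, NO2/py trans); (F/py trans, NO2/OH trans); (F/NO2 trans, OH/py trans).

3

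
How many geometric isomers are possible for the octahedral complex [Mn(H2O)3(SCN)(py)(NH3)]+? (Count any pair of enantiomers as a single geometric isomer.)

4

An octahedron has six vertices in three trans pairs; every non-trans pair is cis.
Working through the distinct placements yields 4 geometric isomers: H2O mer (3 arrangements); H2O fac (chiral).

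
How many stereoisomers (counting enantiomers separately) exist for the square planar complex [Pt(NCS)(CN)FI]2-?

3

In a square planar complex each vertex has one trans partner and two cis neighbours.
The distinct arrangements are (3 in all): (CN/I trans, F/NCS trans); (CN/NCS trans, F/I trans); (CN/F trans, I/NCS trans).
Each arrangement has an internal mirror plane or centre of symmetry, so none is chiral.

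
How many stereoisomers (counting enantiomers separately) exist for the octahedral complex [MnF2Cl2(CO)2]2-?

An octahedron has six vertices in three trans pairs; every non-trans pair is cis.
Working through the distinct placements yields 5 geometric isomers: F trans, Cl trans, CO trans; F cis, Cl cis, CO trans; F trans, Cl cis, CO cis; F cis, Cl cis, CO cis (chiral); F cis, Cl trans, CO cis.
One of these lacks any improper symmetry element and so occurs as an enantiomeric pair, giving 5 + 1 = 6 stereoisomers in total.

6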